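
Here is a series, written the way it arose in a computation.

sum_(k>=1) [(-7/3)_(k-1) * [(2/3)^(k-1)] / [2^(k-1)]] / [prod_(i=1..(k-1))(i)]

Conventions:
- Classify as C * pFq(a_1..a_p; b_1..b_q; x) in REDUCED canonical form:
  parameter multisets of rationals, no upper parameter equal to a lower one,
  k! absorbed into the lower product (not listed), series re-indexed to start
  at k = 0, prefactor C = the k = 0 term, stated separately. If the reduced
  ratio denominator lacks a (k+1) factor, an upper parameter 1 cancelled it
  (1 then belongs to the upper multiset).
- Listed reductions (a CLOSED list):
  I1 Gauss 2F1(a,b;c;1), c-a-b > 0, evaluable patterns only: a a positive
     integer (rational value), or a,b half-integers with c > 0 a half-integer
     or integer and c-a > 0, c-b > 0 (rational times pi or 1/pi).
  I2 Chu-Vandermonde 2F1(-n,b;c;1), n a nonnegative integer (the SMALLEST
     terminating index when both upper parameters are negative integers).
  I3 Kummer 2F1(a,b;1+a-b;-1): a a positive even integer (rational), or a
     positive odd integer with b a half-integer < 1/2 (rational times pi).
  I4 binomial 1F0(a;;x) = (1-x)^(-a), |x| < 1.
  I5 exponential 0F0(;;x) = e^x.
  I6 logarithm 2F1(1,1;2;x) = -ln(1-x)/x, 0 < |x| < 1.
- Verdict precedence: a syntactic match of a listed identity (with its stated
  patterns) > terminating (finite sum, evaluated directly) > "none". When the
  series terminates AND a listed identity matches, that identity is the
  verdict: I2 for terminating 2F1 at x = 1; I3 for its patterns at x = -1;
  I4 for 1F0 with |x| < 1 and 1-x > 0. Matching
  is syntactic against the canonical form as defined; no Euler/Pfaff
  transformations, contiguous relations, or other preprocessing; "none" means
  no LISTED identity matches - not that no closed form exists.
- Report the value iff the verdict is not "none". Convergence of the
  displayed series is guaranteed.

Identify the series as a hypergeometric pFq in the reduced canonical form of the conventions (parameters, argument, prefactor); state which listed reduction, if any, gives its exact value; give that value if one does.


Classification (C = 1): 1F0 with upper {-7/3}, lower {-}, argument x = 1/3. Verdict: this is the I4 binomial reduction (the 1F0 binomial series: exponent 7/3, x = 1/3). Exact value: (2/3)^(7/3).

Key observation: with t_0 = 1, the two k-th powers (C = 1, x = 1/3) combine into one argument.
Term ratio: r(k) = (1/3) * (k-7/3) / [(k+1)] - rational in k. x = (1/3); t_0 = 1; negate the roots.


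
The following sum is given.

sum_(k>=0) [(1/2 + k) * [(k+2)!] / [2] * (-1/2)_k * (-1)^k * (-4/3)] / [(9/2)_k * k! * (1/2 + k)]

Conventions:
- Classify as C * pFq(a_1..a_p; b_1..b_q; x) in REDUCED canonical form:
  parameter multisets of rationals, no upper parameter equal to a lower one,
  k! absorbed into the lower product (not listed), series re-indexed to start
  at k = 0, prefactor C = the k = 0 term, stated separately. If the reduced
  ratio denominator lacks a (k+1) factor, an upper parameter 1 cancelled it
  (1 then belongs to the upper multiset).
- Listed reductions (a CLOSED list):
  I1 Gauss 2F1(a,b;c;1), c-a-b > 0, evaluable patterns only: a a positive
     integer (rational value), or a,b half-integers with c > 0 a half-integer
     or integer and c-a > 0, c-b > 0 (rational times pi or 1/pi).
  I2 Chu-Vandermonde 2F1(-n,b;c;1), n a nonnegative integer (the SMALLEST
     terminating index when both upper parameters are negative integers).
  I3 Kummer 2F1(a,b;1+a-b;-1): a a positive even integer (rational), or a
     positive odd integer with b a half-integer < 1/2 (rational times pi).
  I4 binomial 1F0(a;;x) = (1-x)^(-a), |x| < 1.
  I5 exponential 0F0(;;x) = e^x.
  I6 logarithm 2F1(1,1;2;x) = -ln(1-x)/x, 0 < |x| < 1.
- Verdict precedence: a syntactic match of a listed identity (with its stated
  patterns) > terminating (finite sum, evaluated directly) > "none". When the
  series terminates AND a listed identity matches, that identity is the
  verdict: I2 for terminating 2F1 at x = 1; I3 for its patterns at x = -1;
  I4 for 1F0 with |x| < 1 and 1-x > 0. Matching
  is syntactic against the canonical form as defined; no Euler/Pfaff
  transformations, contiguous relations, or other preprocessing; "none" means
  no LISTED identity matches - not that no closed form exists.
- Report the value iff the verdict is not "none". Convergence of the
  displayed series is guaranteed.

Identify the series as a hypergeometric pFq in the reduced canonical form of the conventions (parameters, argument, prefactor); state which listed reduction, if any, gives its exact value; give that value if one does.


Reduced: x = -1, 2F1, upper = {-1/2, 3}, lower = {9/2}, C = -4/3. Verdict: Kummer (I3) fires (x = -1; c = 9/2 equals 1+a-b for upper {-1/2, 3}: listed pattern). Sum: (-35/64) * pi.

First insight: t_0 = -4/3 here, and the factor k + 1/2 cancels (top and bottom), leaving C = -4/3.
Consecutive-term ratio: r(k) = (-1) * (k-1/2) (k+3) / [(k+9/2) (k+1)] - poly over poly, x = (-1) from leading terms; C = -4/3 at k = 0.


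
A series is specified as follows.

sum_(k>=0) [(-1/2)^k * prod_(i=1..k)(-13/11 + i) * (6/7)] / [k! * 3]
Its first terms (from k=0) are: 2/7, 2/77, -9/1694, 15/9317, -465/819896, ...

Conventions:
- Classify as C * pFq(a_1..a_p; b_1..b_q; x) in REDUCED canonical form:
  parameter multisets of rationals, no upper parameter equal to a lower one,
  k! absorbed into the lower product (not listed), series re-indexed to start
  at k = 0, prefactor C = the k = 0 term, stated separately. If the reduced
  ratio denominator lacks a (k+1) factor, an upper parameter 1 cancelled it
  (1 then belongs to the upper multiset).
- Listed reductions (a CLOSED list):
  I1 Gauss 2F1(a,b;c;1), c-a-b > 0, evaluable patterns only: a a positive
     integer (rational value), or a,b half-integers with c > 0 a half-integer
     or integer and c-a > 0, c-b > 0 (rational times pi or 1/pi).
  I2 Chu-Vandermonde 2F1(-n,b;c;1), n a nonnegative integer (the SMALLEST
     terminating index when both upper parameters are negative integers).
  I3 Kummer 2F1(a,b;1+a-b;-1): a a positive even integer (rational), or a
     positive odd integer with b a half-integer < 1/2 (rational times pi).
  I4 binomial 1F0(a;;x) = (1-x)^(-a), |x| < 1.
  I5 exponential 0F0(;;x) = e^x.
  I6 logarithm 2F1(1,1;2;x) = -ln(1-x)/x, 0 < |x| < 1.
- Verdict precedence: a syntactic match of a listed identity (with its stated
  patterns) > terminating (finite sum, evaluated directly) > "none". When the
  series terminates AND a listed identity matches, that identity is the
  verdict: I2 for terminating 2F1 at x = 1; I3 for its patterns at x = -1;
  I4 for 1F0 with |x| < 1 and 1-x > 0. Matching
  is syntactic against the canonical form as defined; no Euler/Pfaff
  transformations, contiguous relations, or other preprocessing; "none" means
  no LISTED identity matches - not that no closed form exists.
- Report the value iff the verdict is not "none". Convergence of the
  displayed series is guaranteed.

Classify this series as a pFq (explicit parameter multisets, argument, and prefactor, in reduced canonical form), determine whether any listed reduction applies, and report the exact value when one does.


Canonical form: C = 2/7 times 1F0 with upper {-2/11}, lower {-}, x = -1/2. Verdict: binomial (I4) fires (the 1F0 binomial series: exponent 2/11, x = -1/2). Sum: (2/7) * (3/2)^(2/11).

Structural cue: from the first term 2/7: the running product (prefactor 2/7) telescopes to a rising factorial.
Ratio: r(k) = (-1/2) * (k-2/11) / [(k+1)] - rational in k, leading ratio (-1/2); with t_0 = 2/7, classification follows.


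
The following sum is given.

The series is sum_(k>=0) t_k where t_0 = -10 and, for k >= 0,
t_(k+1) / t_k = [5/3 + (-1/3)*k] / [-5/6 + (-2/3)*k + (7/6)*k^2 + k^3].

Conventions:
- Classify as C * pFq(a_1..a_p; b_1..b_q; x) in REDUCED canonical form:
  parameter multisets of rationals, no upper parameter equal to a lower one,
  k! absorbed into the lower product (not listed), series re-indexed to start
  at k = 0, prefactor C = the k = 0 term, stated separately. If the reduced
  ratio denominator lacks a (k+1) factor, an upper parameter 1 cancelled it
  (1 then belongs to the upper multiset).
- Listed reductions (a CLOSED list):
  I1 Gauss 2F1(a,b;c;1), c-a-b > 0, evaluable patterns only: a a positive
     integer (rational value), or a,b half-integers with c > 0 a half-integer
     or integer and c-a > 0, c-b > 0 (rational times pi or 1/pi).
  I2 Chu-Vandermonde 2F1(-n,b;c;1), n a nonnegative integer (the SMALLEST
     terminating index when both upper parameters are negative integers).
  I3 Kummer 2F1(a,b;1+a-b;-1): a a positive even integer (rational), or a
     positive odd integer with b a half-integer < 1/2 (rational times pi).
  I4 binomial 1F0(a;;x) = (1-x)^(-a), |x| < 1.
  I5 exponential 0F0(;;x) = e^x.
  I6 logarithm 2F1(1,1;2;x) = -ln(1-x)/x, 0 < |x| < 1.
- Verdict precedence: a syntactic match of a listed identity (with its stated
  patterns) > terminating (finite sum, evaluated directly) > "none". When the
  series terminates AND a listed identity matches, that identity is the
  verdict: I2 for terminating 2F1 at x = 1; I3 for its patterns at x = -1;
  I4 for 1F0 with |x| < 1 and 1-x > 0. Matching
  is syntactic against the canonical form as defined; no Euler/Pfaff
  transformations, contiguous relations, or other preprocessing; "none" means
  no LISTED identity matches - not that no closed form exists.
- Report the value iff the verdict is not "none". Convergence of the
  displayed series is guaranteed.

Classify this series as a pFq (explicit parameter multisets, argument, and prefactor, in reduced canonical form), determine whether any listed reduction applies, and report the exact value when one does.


Classification (C = -10): 1F2 with upper {-5}, lower {-5/6, 1}, argument x = -1/3. Verdict: terminating (-5 upstairs). 6 nonzero terms in all; added directly. Hence: 1397458/25935.

Key step: t_0 being -10, factor the ratio over Q (C = -10): negated roots = parameters.
Step ratio: r(k) = (-1/3) * (k-5) / [(k-5/6) (k+1) (k+1)] - rational in k, leading ratio (-1/3); with t_0 = -10, classification follows.


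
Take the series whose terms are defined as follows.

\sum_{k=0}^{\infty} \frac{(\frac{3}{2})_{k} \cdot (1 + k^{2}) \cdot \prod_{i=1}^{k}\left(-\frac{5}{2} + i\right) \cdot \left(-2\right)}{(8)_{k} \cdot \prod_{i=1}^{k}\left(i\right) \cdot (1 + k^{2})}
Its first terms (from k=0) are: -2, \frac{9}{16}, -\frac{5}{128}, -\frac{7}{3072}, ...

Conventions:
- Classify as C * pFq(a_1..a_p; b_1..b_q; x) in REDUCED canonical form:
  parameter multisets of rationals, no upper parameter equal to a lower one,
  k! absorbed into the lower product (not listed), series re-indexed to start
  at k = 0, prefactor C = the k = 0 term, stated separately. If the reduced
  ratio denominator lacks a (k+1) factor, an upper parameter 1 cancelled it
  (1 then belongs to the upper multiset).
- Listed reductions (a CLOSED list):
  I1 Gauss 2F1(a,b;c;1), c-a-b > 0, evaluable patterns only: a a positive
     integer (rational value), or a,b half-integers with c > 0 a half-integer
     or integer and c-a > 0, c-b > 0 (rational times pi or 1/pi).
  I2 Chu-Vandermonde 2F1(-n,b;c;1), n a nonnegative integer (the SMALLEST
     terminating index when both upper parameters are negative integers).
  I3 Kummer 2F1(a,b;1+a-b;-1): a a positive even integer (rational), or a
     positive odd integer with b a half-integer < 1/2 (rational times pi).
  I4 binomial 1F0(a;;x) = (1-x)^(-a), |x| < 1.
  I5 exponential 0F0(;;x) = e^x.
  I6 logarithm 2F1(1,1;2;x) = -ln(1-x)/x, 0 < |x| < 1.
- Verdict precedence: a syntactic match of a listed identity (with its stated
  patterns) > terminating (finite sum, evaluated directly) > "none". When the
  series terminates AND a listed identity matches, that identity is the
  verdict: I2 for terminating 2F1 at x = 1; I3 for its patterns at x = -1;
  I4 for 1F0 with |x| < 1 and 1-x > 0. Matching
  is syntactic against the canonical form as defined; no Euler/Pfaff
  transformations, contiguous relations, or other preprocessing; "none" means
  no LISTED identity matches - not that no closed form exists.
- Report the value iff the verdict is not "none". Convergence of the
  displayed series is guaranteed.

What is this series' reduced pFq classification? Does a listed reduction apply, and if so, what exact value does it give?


x = 1 here; the reduced form reads 2F1, upper {-\frac{3}{2}, \frac{3}{2}}, lower {8}, C = -2. Verdict: this is Gauss (I1, half-integer pattern) (x = 1; upper {-\frac{3}{2}, \frac{3}{2}} half-integers, c = 8 in the evaluable pattern). Exact value: \left(-\frac{16777216}{3610035}\right) / \pi.

Key step: with t_0 = -2, the running product (C = -2, x = 1) telescopes to a rising factorial.
Step ratio: r(k) = 1 * (k-\frac{3}{2}) (k+\frac{3}{2}) / [(k+8) (k+1)] ; factor over Q: parameters, x = 1, and C = -2.


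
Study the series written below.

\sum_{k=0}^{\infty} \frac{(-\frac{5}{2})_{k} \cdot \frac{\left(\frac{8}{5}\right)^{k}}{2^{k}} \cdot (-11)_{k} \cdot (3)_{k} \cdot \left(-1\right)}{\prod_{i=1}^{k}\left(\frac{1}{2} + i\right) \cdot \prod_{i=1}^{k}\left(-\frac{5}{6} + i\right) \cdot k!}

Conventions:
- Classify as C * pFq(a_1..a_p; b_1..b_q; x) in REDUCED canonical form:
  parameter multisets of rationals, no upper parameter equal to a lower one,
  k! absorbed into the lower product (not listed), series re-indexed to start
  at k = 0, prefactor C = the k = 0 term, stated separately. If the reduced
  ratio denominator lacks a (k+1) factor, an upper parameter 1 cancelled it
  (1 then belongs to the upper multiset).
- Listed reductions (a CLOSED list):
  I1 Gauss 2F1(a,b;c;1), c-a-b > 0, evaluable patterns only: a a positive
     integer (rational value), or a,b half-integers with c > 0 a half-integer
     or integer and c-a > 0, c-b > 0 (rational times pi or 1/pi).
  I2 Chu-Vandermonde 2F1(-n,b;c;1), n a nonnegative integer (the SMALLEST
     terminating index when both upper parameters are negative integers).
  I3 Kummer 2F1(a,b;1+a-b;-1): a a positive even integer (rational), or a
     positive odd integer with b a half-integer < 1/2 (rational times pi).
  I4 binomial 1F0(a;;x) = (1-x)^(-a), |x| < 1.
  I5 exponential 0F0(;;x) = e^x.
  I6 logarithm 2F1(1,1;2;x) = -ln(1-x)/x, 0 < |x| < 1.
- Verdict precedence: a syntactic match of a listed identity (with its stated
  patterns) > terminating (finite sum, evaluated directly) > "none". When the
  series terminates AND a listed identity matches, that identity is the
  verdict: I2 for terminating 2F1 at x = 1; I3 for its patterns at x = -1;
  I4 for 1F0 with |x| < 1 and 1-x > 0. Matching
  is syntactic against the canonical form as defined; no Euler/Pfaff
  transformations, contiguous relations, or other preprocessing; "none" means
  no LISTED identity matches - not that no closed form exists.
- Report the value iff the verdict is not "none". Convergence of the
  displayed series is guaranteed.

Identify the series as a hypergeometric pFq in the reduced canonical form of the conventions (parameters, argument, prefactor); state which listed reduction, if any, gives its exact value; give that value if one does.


The tell: from the first term -1: the lower running product (C = -1) is a rising factorial.
Ratio: r(k) = \frac{4}{5} * (k-11) (k-\frac{5}{2}) (k+3) / [(k+\frac{1}{6}) (k+\frac{3}{2}) (k+1)] ; factor over Q: parameters, x = \frac{4}{5}, and C = -1.

x = \frac{4}{5} here; the reduced form reads 3F2, upper {-11, -\frac{5}{2}, 3}, lower {\frac{1}{6}, \frac{3}{2}}, C = -1. Verdict: terminating - the sum ends at index 11 because -11 is a negative integer; exact evaluation follows. Hence: -\frac{17516855987457447687819587}{4640841927192529296875}.


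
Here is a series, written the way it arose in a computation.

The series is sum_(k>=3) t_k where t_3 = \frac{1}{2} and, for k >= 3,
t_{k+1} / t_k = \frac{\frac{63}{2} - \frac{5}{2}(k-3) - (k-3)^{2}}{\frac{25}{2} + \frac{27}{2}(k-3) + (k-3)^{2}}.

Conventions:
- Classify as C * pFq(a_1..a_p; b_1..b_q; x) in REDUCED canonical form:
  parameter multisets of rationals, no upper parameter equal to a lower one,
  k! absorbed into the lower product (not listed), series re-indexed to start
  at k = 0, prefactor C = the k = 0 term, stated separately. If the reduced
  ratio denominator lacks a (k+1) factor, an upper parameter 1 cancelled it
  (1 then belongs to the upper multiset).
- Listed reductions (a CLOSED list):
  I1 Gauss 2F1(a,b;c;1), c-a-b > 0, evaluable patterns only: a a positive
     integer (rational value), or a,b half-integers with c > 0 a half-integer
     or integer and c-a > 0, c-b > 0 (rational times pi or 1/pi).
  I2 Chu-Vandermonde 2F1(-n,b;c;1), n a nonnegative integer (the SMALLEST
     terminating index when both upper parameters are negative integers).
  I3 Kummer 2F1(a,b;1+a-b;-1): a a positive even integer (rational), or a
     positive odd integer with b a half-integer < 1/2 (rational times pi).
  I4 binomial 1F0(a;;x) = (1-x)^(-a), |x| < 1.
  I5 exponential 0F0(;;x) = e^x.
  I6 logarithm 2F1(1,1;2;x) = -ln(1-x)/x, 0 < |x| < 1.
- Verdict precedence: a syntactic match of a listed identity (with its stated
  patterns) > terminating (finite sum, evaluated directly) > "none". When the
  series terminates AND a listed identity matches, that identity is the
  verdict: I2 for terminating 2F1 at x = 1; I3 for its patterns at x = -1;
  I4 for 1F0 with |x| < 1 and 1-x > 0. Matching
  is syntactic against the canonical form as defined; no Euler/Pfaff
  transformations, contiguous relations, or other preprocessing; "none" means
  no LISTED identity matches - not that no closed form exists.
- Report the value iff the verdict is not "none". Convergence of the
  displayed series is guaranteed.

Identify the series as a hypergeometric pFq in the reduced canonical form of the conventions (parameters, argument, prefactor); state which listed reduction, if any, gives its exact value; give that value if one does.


The series (x = -1) is 2F1: upper {-\frac{9}{2}, 7}, lower {\frac{25}{2}}, prefactor \frac{1}{2}. Verdict at x = -1: Kummer (I3) matches (x = -1; c = \frac{25}{2} equals 1+a-b for upper {-\frac{9}{2}, 7}: listed pattern). Hence: \frac{334639305}{268435456} \cdot \pi.

Structural cue: t_0 = \frac{1}{2} here, and roots of the ratio polynomials (C = 1/2, x = -1) are the negated parameters.
Consecutive-term ratio: r(k) = -1 * (k-\frac{9}{2}) (k+7) / [(k+\frac{25}{2}) (k+1)] - rational in k. x = -1; t_0 = \frac{1}{2}; negate the roots.


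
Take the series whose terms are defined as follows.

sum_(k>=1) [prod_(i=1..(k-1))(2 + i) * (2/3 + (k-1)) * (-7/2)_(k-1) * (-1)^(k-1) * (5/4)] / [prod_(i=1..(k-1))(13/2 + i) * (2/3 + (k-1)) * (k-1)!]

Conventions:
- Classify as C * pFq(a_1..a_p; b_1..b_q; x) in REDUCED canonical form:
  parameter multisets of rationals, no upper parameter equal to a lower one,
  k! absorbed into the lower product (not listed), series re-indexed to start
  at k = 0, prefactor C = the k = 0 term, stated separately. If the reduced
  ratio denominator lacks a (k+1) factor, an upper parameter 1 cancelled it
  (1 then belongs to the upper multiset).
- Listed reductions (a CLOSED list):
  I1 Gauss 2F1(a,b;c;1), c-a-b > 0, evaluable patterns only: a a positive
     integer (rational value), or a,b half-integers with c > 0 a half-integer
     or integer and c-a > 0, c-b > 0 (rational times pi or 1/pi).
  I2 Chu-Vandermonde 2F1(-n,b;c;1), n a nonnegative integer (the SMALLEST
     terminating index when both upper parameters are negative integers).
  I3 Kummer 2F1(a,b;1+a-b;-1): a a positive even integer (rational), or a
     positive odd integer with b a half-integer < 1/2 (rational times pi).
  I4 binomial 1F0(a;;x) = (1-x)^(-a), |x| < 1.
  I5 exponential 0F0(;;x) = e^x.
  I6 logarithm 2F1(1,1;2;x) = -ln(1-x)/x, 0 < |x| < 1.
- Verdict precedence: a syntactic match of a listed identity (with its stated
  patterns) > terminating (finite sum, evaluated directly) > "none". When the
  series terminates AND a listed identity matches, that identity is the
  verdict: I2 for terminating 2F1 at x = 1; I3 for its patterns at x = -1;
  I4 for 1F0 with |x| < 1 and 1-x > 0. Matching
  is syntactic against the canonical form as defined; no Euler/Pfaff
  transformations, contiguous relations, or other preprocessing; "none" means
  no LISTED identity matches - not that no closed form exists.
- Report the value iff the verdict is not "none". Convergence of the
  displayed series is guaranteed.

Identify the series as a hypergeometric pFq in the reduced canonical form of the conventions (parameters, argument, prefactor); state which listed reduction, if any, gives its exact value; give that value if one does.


This is 5/4 * 2F1(-7/2, 3; 15/2; -1) in reduced canonical form. Verdict at x = -1: Kummer's theorem (I3) matches (x = -1; c = 15/2 equals 1+a-b for upper {-7/2, 3}: listed pattern). Sum: (45045/32768) * pi.

Key step: from the first term 5/4: k + 2/3 divides numerator and denominator alike; C = 5/4, x = -1 after cancelling.
Ratio: r(k) = (-1) * (k-7/2) (k+3) / [(k+15/2) (k+1)] - rational in k, leading ratio (-1); with t_0 = 5/4, classification follows.


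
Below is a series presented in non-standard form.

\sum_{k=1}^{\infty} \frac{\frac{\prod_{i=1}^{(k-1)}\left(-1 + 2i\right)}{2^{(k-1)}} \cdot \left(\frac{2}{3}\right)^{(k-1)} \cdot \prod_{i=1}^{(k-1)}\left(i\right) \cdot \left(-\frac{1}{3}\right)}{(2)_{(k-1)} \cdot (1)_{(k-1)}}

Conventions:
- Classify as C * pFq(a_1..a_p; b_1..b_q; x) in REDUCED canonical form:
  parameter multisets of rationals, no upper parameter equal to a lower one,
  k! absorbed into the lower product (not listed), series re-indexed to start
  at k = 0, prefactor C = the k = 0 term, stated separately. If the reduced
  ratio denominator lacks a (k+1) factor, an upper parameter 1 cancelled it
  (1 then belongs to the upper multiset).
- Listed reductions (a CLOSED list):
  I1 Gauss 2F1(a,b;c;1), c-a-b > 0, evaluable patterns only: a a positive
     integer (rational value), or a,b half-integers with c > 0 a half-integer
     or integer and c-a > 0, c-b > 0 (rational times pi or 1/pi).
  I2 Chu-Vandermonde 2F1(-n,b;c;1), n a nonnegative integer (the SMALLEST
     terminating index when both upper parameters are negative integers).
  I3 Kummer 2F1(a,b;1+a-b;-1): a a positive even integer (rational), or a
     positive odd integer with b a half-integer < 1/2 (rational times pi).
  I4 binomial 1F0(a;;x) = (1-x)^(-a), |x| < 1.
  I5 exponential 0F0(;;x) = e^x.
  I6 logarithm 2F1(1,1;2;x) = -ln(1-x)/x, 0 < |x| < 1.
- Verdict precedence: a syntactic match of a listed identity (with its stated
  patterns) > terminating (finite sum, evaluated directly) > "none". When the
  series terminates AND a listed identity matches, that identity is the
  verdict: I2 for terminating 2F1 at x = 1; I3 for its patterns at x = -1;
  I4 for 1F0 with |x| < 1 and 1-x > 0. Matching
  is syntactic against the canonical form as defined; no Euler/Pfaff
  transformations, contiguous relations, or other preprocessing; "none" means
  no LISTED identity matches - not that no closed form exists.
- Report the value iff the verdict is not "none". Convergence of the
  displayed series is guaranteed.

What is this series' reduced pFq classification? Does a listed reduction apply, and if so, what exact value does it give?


x = \frac{2}{3} here; the reduced form reads 2F1, upper {\frac{1}{2}, 1}, lower {2}, C = -\frac{1}{3}. Verdict: none (x = \frac{2}{3}): each listed identity misses the multisets {\frac{1}{2}, 1} ; {2}.

The tell: from the first term -\frac{1}{3}: (1)_k (C = -1/3, x = 2/3) is k! itself.
Term ratio: r(k) = \frac{2}{3} * (k+\frac{1}{2}) (k+1) / [(k+2) (k+1)] - rational in k. x = \frac{2}{3}; t_0 = -\frac{1}{3}; negate the roots.


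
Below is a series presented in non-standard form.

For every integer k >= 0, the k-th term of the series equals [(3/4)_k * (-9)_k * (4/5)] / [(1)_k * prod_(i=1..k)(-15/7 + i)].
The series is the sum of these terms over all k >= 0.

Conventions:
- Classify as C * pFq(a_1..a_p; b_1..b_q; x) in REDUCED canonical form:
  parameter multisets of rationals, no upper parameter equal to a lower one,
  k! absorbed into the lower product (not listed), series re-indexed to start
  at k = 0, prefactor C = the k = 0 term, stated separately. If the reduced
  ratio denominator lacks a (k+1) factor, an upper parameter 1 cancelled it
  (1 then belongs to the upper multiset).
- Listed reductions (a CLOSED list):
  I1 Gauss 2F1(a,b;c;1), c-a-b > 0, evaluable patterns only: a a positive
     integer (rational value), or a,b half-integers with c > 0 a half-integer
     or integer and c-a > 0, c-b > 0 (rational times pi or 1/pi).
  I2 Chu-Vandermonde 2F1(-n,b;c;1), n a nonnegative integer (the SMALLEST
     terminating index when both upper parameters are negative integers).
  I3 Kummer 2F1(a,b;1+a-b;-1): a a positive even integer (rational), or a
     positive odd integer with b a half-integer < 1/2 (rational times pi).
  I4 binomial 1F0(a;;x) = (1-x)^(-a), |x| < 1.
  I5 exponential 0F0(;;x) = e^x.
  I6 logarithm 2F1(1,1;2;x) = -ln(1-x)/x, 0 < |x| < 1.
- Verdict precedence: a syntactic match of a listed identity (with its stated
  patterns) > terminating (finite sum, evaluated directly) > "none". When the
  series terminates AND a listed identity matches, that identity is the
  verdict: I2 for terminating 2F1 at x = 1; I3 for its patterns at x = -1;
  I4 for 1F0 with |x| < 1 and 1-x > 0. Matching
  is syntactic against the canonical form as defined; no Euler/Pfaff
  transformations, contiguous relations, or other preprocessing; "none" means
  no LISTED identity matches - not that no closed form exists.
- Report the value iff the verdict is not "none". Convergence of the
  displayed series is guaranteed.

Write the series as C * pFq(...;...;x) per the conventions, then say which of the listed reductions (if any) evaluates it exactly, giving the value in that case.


This is 4/5 * 2F1(-9, 3/4; -8/7; 1) in reduced canonical form. Verdict: this is Chu-Vandermonde (I2) (terminating 2F1 at x = 1 with n = 9, b = 3/4, c = -8/7). Hence: 67566543055/280649269248.

First insight: x = 1 and the lower running product (C = 4/5, x = 1) is a rising factorial.
Term ratio: r(k) = 1 * (k-9) (k+3/4) / [(k-8/7) (k+1)] - rational in k. x = 1; t_0 = 4/5; negate the roots.


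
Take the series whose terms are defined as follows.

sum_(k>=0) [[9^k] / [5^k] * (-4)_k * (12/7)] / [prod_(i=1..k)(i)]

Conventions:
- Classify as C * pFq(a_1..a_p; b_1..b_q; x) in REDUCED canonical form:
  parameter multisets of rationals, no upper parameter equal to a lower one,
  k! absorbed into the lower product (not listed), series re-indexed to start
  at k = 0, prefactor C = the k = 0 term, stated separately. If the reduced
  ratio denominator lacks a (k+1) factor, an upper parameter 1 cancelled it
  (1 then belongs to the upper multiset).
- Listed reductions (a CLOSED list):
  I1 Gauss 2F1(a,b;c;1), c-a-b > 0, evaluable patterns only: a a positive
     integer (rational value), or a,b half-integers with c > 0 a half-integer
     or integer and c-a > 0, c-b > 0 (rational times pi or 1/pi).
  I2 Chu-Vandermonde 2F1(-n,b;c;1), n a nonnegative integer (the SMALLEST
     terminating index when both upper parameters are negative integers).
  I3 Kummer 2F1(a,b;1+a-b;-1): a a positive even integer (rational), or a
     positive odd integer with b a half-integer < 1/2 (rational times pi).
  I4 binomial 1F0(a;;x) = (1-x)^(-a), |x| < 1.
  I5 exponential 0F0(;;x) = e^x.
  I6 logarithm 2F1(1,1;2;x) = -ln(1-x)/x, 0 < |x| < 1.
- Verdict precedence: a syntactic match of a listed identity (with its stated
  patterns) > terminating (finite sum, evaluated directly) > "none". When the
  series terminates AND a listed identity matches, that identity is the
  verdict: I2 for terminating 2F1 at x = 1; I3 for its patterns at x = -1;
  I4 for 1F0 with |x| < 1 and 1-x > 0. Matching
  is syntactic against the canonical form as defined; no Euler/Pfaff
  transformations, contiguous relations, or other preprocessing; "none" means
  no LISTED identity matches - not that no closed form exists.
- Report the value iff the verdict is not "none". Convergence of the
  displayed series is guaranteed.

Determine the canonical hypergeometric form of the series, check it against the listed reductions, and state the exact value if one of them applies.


Classification (C = 12/7): 1F0 with upper {-4}, lower {-}, argument x = 9/5. Verdict: terminating - upper parameter -4 makes this a finite sum (last index 4), evaluated exactly. Its exact value is 3072/4375.

The tell: t_0 = 12/7 here, and the two geometric factors (C = 12/7, x = 9/5) combine into one argument.
Term ratio: r(k) = (9/5) * (k-4) / [(k+1)] - rational in k, leading ratio (9/5); with t_0 = 12/7, classification follows.


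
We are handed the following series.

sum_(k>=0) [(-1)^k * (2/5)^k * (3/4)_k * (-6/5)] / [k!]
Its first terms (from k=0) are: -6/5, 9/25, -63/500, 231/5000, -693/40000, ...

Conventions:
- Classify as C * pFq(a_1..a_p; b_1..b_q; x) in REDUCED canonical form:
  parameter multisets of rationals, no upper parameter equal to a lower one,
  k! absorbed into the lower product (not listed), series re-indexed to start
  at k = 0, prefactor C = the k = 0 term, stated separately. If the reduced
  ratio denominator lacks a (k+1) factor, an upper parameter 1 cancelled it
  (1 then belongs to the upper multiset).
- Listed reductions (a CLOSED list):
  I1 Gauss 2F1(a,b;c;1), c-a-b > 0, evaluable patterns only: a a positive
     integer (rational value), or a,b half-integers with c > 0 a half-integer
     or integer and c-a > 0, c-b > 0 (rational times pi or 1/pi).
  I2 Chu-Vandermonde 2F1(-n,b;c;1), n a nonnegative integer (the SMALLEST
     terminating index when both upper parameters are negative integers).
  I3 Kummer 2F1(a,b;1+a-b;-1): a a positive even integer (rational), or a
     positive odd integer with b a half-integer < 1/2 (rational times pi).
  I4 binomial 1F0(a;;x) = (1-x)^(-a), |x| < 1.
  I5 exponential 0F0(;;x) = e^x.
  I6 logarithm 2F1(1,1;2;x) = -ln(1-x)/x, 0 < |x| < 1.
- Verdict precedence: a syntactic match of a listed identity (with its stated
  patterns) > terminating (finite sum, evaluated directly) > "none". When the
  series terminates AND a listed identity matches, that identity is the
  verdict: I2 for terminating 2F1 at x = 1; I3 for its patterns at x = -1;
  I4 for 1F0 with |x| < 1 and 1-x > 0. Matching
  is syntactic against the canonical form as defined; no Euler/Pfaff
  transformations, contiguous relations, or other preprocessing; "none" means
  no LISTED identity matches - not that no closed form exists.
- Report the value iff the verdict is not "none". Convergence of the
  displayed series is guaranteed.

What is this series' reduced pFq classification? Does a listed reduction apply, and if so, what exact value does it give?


x = -2/5 here; the reduced form reads 1F0, upper {3/4}, lower {-}, C = -6/5. Verdict: binomial (I4) applies (the 1F0 binomial series: exponent -3/4, x = -2/5). Exact value: (-6/5) * (7/5)^(-3/4).

Structural cue: x = (-2/5) and the (-1)^k factor (C = -6/5) folds into the argument's sign.
Term ratio: r(k) = (-2/5) * (k+3/4) / [(k+1)] - rational in k, leading ratio (-2/5); with t_0 = -6/5, classification follows.


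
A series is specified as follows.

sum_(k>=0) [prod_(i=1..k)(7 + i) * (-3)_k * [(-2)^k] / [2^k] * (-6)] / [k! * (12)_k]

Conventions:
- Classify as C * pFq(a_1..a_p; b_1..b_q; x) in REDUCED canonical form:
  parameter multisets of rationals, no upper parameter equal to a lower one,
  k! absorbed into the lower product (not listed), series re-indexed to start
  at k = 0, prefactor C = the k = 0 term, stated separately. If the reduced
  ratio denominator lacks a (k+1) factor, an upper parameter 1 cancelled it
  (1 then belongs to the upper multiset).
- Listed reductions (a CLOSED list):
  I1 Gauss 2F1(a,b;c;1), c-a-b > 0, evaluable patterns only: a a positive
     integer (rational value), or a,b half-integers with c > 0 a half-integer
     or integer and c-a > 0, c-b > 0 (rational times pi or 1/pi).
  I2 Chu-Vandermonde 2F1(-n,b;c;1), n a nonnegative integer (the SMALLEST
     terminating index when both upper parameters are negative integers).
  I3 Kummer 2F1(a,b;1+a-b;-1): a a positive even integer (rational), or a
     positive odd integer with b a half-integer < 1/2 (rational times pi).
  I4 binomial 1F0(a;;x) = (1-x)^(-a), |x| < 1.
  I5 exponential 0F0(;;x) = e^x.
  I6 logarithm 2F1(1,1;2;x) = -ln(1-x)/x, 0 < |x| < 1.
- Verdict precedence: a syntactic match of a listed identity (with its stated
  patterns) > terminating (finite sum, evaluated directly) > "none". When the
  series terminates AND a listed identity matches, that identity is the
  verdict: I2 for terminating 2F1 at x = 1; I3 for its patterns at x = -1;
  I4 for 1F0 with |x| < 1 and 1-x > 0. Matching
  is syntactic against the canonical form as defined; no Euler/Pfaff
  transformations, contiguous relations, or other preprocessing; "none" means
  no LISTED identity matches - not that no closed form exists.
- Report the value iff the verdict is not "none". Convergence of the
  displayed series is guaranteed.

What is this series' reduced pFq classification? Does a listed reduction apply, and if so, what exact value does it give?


This is -6 * 2F1(-3, 8; 12; -1) in reduced canonical form. Verdict: Kummer's theorem (I3) fires (x = -1; c = 12 equals 1+a-b for upper {-3, 8}: listed pattern). Hence: -198/7.

Key step: from the first term -6: the running product (C = -6) telescopes to a rising factorial.
Step ratio: r(k) = (-1) * (k-3) (k+8) / [(k+12) (k+1)] - rational; roots negated = parameters, x = (-1), C = -6.


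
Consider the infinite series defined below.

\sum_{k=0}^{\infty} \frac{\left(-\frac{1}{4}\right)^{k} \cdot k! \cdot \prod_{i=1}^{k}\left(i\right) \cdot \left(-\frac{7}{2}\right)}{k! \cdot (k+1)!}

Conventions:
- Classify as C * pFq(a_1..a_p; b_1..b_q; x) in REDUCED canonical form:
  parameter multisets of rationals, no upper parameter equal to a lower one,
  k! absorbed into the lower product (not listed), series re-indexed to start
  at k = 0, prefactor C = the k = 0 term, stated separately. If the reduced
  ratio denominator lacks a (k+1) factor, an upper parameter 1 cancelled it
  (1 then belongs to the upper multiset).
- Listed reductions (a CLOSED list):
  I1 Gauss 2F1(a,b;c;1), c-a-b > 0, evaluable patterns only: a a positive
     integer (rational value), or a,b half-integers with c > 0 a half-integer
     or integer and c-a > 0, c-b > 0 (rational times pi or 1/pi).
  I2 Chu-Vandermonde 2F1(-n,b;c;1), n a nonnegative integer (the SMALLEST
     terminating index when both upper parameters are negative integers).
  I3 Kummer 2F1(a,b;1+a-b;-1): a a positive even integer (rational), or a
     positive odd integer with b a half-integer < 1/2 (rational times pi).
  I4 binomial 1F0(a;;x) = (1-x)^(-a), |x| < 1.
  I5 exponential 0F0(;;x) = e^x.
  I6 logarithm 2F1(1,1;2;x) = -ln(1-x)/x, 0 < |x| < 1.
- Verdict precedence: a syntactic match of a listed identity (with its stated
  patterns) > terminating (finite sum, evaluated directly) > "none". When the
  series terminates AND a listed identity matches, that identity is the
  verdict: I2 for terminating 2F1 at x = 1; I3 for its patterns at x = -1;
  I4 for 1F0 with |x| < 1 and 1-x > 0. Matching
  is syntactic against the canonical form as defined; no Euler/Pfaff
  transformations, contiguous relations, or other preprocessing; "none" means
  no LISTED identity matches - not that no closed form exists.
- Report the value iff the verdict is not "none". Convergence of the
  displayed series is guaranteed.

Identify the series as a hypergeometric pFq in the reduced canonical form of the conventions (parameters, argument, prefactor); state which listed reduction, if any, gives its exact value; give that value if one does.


Prefactor -\frac{7}{2}, argument -\frac{1}{4}: 2F1 with upper {1, 1} over lower {2}. Verdict: this is the I6 logarithm reduction (the logarithm: parameters (1,1;2), x = -\frac{1}{4}). Sum: \left(-14\right) \cdot \ln\left(\frac{5}{4}\right).

Key observation: from the first term -\frac{7}{2}: the denominator's factorial ratio (prefactor -7/2) is a lower Pochhammer.
Ratio: r(k) = -\frac{1}{4} * (k+1) (k+1) / [(k+2) (k+1)] - poly over poly, x = -\frac{1}{4} from leading terms; C = -\frac{7}{2} at k = 0.


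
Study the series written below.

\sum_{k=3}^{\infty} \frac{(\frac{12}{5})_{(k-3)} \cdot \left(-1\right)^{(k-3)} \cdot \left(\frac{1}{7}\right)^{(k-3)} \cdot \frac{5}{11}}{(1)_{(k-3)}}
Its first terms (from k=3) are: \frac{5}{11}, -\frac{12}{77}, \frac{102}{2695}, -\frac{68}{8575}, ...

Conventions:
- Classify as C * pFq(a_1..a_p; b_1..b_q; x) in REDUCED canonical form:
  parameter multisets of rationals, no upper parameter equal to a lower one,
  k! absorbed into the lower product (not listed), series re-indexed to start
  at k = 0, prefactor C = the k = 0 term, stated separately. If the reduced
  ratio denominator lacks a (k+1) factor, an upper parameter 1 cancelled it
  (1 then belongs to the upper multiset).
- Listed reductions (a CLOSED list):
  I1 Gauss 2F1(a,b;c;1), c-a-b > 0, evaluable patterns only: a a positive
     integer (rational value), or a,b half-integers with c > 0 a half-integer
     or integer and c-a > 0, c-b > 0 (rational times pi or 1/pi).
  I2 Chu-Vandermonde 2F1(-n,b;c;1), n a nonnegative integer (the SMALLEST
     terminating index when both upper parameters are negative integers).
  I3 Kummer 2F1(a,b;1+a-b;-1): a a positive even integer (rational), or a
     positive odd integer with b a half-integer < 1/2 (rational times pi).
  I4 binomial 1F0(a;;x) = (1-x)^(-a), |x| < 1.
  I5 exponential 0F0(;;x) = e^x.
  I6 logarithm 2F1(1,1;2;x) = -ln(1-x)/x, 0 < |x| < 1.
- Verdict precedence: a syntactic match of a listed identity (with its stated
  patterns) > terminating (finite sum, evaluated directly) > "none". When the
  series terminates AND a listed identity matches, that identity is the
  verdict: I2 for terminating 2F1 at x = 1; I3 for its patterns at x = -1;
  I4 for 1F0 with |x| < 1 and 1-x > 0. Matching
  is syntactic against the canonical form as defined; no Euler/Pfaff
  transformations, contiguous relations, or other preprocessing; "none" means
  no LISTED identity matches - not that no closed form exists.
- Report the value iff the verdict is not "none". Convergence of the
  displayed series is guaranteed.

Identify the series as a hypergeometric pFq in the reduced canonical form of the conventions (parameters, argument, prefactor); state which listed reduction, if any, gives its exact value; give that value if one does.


Key step: t_0 = \frac{5}{11} here, and the (-1)^k factor (C = 5/11, x = -1/7) folds into the argument's sign.
Term ratio: r(k) = -\frac{1}{7} * (k+\frac{12}{5}) / [(k+1)] - rational in k. x = -\frac{1}{7}; t_0 = \frac{5}{11}; negate the roots.

At argument -\frac{1}{7}: a 1F0 with upper {\frac{12}{5}}, lower {-}, scaled by C = \frac{5}{11}. Verdict: the binomial series (I4) matches (the 1F0 binomial series: exponent -12/5, x = -\frac{1}{7}). Exact value: \frac{5}{11} \cdot \left(\frac{8}{7}\right)^{-\frac{12}{5}}.


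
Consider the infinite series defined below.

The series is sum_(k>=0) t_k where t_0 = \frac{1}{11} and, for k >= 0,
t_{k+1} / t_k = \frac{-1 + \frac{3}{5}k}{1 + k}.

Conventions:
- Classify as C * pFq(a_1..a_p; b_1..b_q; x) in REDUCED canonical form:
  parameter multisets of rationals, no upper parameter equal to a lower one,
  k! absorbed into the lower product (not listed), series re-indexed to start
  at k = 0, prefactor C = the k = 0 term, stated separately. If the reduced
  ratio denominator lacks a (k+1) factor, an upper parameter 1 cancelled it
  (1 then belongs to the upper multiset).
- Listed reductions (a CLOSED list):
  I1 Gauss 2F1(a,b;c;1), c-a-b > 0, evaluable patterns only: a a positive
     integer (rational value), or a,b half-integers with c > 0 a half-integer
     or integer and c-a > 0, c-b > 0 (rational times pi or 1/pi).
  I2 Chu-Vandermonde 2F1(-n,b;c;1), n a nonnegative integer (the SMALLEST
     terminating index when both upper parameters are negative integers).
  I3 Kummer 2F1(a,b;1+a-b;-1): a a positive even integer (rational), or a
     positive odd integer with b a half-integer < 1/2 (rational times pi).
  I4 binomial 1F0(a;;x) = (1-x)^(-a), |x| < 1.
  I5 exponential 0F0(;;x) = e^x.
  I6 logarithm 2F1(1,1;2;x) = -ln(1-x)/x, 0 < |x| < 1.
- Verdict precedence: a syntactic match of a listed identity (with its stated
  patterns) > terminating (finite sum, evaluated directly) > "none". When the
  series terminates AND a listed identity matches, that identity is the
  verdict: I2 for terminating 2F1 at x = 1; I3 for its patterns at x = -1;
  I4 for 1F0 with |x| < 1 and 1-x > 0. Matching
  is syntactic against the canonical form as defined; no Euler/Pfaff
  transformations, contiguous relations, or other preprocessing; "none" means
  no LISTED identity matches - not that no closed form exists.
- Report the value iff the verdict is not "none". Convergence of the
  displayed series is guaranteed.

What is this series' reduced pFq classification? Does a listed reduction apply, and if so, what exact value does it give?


At argument \frac{3}{5}: a 1F0 with upper {-\frac{5}{3}}, lower {-}, scaled by C = \frac{1}{11}. Verdict at x = \frac{3}{5}: the binomial series (I4) matches (the 1F0 binomial series: exponent 5/3, x = \frac{3}{5}). Its exact value is \frac{1}{11} \cdot \left(\frac{2}{5}\right)^{\frac{5}{3}}.

Key observation: with t_0 = \frac{1}{11}, factor the ratio over Q (prefactor 1/11): negated roots = parameters.
Term ratio: r(k) = \frac{3}{5} * (k-\frac{5}{3}) / [(k+1)] - rational; roots negated = parameters, x = \frac{3}{5}, C = \frac{1}{11}.
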